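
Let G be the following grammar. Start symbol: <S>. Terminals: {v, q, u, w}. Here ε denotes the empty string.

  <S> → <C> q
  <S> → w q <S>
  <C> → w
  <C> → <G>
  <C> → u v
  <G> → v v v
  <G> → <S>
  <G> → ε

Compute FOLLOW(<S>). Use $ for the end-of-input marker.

FIRST(<S>) = {q, u, v, w}  (via <C> q)
FIRST(<G>) = {ε, q, u, v, w}  (via <S>)
FIRST(<C>) = {ε, q, u, v, w}  (via <G>)
FOLLOW(<S>) includes $ since <S> is the start symbol.
FOLLOW(<C>): in <S>→<C> q, <C> is followed by q with FIRST {q}. Thus FOLLOW(<C>) = {q}.
FOLLOW(<G>): in <C>→<G>, the suffix after <G> is empty, so FOLLOW(<G>) ⊇ FOLLOW(<C>) = {q}. Thus FOLLOW(<G>) = {q}.
FOLLOW(<S>): in <S>→w q <S>, the suffix after <S> is empty (adds nothing new); in <G>→<S>, the suffix after <S> is empty, so FOLLOW(<S>) ⊇ FOLLOW(<G>) = {q}. Thus FOLLOW(<S>) = {$, q}.

{$, q}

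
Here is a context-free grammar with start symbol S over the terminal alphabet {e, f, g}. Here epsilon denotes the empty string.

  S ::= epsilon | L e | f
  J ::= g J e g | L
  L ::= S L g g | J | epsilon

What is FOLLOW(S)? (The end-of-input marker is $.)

FIRST(S): from S::=epsilon we get {epsilon}; from S::=L e we get {e, f, g}; from S::=f we get {f}. So FIRST(S) = {epsilon, e, f, g}.
FIRST(J): from J::=g J e g we get {g}; from J::=L we get {epsilon, e, f, g}. So FIRST(J) = {epsilon, e, f, g}.
FIRST(L): from L::=S L g g we get {e, f, g}; from L::=J we get {epsilon, e, f, g}; from L::=epsilon we get {epsilon}. So FIRST(L) = {epsilon, e, f, g}.
FOLLOW(S) includes $ since S is the start symbol.
FOLLOW(S): in L::=S L g g, S is followed by L g g with FIRST {e, f, g}. Thus FOLLOW(S) = {$, e, f, g}.
FOLLOW(J): in J::=g J e g, J is followed by e g with FIRST {e}; in L::=J, the suffix after J is empty, so FOLLOW(J) ⊇ FOLLOW(L) = {e, g}. Thus FOLLOW(J) = {e, g}.
FOLLOW(L): in S::=L e, L is followed by e with FIRST {e}; in J::=L, the suffix after L is empty, so FOLLOW(L) ⊇ FOLLOW(J) = {e, g}; in L::=S L g g, L is followed by g g with FIRST {g}. Thus FOLLOW(L) = {e, g}.

{$, e, f, g}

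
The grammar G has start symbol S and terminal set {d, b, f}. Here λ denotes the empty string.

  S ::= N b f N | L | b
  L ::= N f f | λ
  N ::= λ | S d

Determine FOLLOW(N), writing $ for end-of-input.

{$, b, d, f}

FIRST(S) = {λ, b, d, f}  (via N b f N, L)
FIRST(N) = {λ, b, d, f}  (via S d)
FIRST(L) = {λ, b, d, f}  (via N f f)
FOLLOW(S) includes $ since S is the start symbol.
FOLLOW(S): in N::=S d, S is followed by d with FIRST {d}. Thus FOLLOW(S) = {$, d}.
FOLLOW(L): in S::=L, the suffix after L is empty, so FOLLOW(L) ⊇ FOLLOW(S) = {$, d}. Thus FOLLOW(L) = {$, d}.
FOLLOW(N): in S::=N b f N (occurrence 1), N is followed by b f N with FIRST {b}; in S::=N b f N (occurrence 2), the suffix after N is empty, so FOLLOW(N) ⊇ FOLLOW(S) = {$, d}; in L::=N f f, N is followed by f f with FIRST {f}. Thus FOLLOW(N) = {$, b, d, f}.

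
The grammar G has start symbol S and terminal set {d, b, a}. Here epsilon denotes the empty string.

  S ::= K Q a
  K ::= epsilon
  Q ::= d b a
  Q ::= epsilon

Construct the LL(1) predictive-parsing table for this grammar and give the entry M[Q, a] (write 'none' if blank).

FIRST(K) = {epsilon}
FIRST(Q) = {epsilon, d}
FIRST(S) = {a, d}  (via K Q a)
FOLLOW(S) includes $ since S is the start symbol.
FOLLOW(Q): in S::=K Q a, Q is followed by a with FIRST {a}. Thus FOLLOW(Q) = {a}.
For Q ::= d b a: FIRST(d b a) = {d}, so it goes in M[Q, t] for t ∈ {d}.
For Q ::= epsilon: FIRST(epsilon) = {epsilon}, so it goes in M[Q, t] for t ∈ {}; since epsilon ∈ FIRST, also for every t ∈ FOLLOW(Q) = {a}.

Q ::= epsilon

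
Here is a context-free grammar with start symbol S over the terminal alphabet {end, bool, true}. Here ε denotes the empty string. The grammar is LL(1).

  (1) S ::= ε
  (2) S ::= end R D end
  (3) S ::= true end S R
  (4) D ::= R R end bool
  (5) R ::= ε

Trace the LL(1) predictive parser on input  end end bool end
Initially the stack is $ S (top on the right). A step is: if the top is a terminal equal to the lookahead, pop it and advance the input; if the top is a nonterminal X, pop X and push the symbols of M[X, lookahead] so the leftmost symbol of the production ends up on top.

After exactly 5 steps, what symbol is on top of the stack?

     Stack               Input               Action
  1  $ S                 end end bool end $  expand S ::= end R D end
  2  $ end D R end       end end bool end $  match end
  3  $ end D R           end bool end $      expand R ::= ε
  4  $ end D             end bool end $      expand D ::= R R end bool
  5  $ end bool end R R  end bool end $      expand R ::= ε
Stack after step 5: $ end bool end R (top = R).

R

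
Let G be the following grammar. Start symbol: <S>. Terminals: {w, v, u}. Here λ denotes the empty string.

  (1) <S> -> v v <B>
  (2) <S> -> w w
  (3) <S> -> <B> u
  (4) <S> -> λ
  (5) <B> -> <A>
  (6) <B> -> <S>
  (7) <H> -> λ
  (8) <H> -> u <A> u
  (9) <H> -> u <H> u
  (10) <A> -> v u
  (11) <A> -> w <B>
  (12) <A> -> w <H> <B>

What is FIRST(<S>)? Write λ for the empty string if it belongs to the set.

{λ, u, v, w}

FIRST(<H>) = {λ, u}
FIRST(<A>) = {v, w}
FIRST(<S>) = {λ, u, v, w}  (via <B> u)
FIRST(<B>) = {λ, u, v, w}  (via <A>, <S>)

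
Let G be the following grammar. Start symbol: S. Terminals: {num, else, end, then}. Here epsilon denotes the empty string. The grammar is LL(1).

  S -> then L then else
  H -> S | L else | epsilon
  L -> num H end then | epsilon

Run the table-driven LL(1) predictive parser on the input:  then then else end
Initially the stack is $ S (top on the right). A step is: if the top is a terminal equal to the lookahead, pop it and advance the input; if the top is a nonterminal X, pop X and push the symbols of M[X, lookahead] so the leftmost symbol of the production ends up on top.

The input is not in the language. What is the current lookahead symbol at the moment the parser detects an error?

step 1: stack=$ S  input=then then else end $  — expand S -> then L then else
step 2: stack=$ else then L then  input=then then else end $  — match then
step 3: stack=$ else then L  input=then else end $  — expand L -> epsilon
step 4: stack=$ else then  input=then else end $  — match then
step 5: stack=$ else  input=else end $  — match else
step 6: stack=$  input=end $  — error: stack empty but input remains

end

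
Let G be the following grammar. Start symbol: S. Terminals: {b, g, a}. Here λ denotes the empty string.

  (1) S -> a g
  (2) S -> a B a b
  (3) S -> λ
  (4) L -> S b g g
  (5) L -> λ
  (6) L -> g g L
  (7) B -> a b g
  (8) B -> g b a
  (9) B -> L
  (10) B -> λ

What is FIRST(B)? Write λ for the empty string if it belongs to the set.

{λ, a, b, g}

FIRST(S) = {λ, a}
FIRST(L) = {λ, a, b, g}  (via S b g g)
FIRST(B) = {λ, a, b, g}  (via L)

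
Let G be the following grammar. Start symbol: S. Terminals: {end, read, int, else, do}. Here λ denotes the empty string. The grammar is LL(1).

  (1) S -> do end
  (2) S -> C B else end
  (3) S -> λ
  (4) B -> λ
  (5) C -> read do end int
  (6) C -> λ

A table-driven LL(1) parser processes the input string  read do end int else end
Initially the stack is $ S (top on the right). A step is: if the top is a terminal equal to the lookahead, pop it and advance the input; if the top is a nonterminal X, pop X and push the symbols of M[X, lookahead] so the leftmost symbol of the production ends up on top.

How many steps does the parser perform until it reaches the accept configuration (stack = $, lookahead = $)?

     Stack                         Input                       Action
  1  $ S                           read do end int else end $  expand S -> C B else end
  2  $ end else B C                read do end int else end $  expand C -> read do end int
  3  $ end else B int end do read  read do end int else end $  match read
  4  $ end else B int end do       do end int else end $       match do
  5  $ end else B int end          end int else end $          match end
  6  $ end else B int              int else end $              match int
  7  $ end else B                  else end $                  expand B -> λ
  8  $ end else                    else end $                  match else
  9  $ end                         end $                       match end
Accept reached after 9 steps.

9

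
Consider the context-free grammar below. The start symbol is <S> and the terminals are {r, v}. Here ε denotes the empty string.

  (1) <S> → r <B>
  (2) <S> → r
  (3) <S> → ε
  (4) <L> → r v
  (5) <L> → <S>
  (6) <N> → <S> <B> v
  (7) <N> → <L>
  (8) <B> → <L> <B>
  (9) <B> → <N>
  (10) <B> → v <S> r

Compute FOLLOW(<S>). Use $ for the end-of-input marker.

{$, r, v}

FIRST(<S>) = {ε, r}
FIRST(<L>) = {ε, r}  (via <S>)
FIRST(<N>) = {ε, r, v}  (via <S> <B> v, <L>)
FIRST(<B>) = {ε, r, v}  (via <L> <B>, <N>)
FOLLOW(<S>) includes $ since <S> is the start symbol.
FOLLOW(<S>): in <L>→<S>, the suffix after <S> is empty, so FOLLOW(<S>) ⊇ FOLLOW(<L>) = {$, r, v}; in <N>→<S> <B> v, <S> is followed by <B> v with FIRST {r, v}; in <B>→v <S> r, <S> is followed by r with FIRST {r}. Thus FOLLOW(<S>) = {$, r, v}.
FOLLOW(<B>): in <S>→r <B>, the suffix after <B> is empty, so FOLLOW(<B>) ⊇ FOLLOW(<S>) = {$, r, v}; in <N>→<S> <B> v, <B> is followed by v with FIRST {v}; in <B>→<L> <B>, the suffix after <B> is empty (adds nothing new). Thus FOLLOW(<B>) = {$, r, v}.
FOLLOW(<N>): in <B>→<N>, the suffix after <N> is empty, so FOLLOW(<N>) ⊇ FOLLOW(<B>) = {$, r, v}. Thus FOLLOW(<N>) = {$, r, v}.
FOLLOW(<L>): in <N>→<L>, the suffix after <L> is empty, so FOLLOW(<L>) ⊇ FOLLOW(<N>) = {$, r, v}; in <B>→<L> <B>, <L> is followed by <B> with FIRST {ε, r, v}; in <B>→<L> <B>, the suffix after <L> is nullable, so FOLLOW(<L>) ⊇ FOLLOW(<B>) = {$, r, v}. Thus FOLLOW(<L>) = {$, r, v}.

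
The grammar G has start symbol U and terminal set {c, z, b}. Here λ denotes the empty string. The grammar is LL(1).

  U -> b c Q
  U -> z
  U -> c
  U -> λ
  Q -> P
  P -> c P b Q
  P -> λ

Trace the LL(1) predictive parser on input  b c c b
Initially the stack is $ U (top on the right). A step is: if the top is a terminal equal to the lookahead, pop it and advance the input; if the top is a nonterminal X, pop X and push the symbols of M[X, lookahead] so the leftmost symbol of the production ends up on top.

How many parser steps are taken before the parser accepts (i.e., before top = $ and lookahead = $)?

10

      Stack      Input      Action
   1  $ U        b c c b $  expand U -> b c Q
   2  $ Q c b    b c c b $  match b
   3  $ Q c      c c b $    match c
   4  $ Q        c b $      expand Q -> P
   5  $ P        c b $      expand P -> c P b Q
   6  $ Q b P c  c b $      match c
   7  $ Q b P    b $        expand P -> λ
   8  $ Q b      b $        match b
   9  $ Q        $          expand Q -> P
  10  $ P        $          expand P -> λ
Accept reached after 10 steps.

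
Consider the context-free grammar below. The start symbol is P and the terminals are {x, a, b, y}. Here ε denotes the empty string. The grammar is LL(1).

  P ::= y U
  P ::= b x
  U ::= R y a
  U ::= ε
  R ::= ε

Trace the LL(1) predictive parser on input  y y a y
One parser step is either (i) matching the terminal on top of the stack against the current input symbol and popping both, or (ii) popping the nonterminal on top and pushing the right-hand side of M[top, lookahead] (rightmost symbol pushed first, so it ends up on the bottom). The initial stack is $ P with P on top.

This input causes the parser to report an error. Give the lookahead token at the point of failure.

     Stack    Input      Action
  1  $ P      y y a y $  expand P ::= y U
  2  $ U y    y y a y $  match y
  3  $ U      y a y $    expand U ::= R y a
  4  $ a y R  y a y $    expand R ::= ε
  5  $ a y    y a y $    match y
  6  $ a      a y $      match a
  7  $        y $        error: stack empty but input remains

y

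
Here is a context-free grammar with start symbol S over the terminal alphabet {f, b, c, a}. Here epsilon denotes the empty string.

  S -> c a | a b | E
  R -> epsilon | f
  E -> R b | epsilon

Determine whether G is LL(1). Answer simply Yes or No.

Yes

FIRST(S) = {epsilon, a, b, c, f}
FIRST(R) = {epsilon, f}
FIRST(E) = {epsilon, b, f}
FOLLOW(S) = {$}
FOLLOW(R) = {b}
FOLLOW(E) = {$}
Each cell of M receives at most one production.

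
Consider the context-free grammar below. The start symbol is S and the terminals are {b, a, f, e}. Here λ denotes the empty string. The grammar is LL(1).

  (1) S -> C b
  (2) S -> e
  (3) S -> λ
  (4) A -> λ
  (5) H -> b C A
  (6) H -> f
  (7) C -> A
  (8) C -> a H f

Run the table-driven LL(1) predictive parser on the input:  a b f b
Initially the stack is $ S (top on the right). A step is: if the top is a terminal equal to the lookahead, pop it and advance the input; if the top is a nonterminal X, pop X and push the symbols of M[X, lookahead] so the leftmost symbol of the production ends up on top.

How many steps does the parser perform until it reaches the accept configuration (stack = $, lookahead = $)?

step 1: stack=$ S  input=a b f b $  — expand S -> C b
step 2: stack=$ b C  input=a b f b $  — expand C -> a H f
step 3: stack=$ b f H a  input=a b f b $  — match a
step 4: stack=$ b f H  input=b f b $  — expand H -> b C A
step 5: stack=$ b f A C b  input=b f b $  — match b
step 6: stack=$ b f A C  input=f b $  — expand C -> A
step 7: stack=$ b f A A  input=f b $  — expand A -> λ
step 8: stack=$ b f A  input=f b $  — expand A -> λ
step 9: stack=$ b f  input=f b $  — match f
step 10: stack=$ b  input=b $  — match b
Accept reached after 10 steps.

10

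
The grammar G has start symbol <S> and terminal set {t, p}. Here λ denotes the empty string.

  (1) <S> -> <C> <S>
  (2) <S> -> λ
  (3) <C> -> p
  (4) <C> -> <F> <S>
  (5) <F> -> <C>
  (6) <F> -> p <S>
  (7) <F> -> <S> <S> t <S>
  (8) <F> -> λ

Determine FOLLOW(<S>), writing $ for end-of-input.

FIRST(<S>): from <S>-><C> <S> we get {λ, p, t}; from <S>->λ we get {λ}. So FIRST(<S>) = {λ, p, t}.
FIRST(<C>): from <C>->p we get {p}; from <C>-><F> <S> we get {λ, p, t}. So FIRST(<C>) = {λ, p, t}.
FIRST(<F>): from <F>-><C> we get {λ, p, t}; from <F>->p <S> we get {p}; from <F>-><S> <S> t <S> we get {p, t}; from <F>->λ we get {λ}. So FIRST(<F>) = {λ, p, t}.
FOLLOW(<S>) includes $ since <S> is the start symbol.
FOLLOW(<S>): in <S>-><C> <S>, the suffix after <S> is empty (adds nothing new); in <C>-><F> <S>, the suffix after <S> is empty, so FOLLOW(<S>) ⊇ FOLLOW(<C>) = {$, p, t}; in <F>->p <S>, the suffix after <S> is empty, so FOLLOW(<S>) ⊇ FOLLOW(<F>) = {$, p, t}; in <F>-><S> <S> t <S> (occurrence 1), <S> is followed by <S> t <S> with FIRST {p, t}; in <F>-><S> <S> t <S> (occurrence 2), <S> is followed by t <S> with FIRST {t}; in <F>-><S> <S> t <S> (occurrence 3), the suffix after <S> is empty, so FOLLOW(<S>) ⊇ FOLLOW(<F>) = {$, p, t}. Thus FOLLOW(<S>) = {$, p, t}.
FOLLOW(<C>): in <S>-><C> <S>, <C> is followed by <S> with FIRST {λ, p, t}; in <S>-><C> <S>, the suffix after <C> is nullable, so FOLLOW(<C>) ⊇ FOLLOW(<S>) = {$, p, t}; in <F>-><C>, the suffix after <C> is empty, so FOLLOW(<C>) ⊇ FOLLOW(<F>) = {$, p, t}. Thus FOLLOW(<C>) = {$, p, t}.
FOLLOW(<F>): in <C>-><F> <S>, <F> is followed by <S> with FIRST {λ, p, t}; in <C>-><F> <S>, the suffix after <F> is nullable, so FOLLOW(<F>) ⊇ FOLLOW(<C>) = {$, p, t}. Thus FOLLOW(<F>) = {$, p, t}.

{$, p, t}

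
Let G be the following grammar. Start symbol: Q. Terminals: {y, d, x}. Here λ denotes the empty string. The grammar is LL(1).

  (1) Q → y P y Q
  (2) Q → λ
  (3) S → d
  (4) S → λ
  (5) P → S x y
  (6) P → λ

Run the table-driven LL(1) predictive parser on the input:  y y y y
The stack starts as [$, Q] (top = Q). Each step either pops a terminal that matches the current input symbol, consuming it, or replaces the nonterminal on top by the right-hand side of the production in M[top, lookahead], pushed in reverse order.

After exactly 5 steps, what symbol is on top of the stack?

     Stack      Input      Action
  1  $ Q        y y y y $  expand Q → y P y Q
  2  $ Q y P y  y y y y $  match y
  3  $ Q y P    y y y $    expand P → λ
  4  $ Q y      y y y $    match y
  5  $ Q        y y $      expand Q → y P y Q
Stack after step 5: $ Q y P y (top = y).

y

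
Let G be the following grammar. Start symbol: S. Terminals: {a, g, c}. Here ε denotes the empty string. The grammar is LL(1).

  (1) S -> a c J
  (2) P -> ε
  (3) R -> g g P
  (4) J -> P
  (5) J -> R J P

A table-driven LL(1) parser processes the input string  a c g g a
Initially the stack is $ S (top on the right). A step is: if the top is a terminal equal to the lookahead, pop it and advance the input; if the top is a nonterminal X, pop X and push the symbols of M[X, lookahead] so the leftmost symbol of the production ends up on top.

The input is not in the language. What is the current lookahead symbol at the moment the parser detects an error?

a

step 1: stack=$ S  input=a c g g a $  — expand S -> a c J
step 2: stack=$ J c a  input=a c g g a $  — match a
step 3: stack=$ J c  input=c g g a $  — match c
step 4: stack=$ J  input=g g a $  — expand J -> R J P
step 5: stack=$ P J R  input=g g a $  — expand R -> g g P
step 6: stack=$ P J P g g  input=g g a $  — match g
step 7: stack=$ P J P g  input=g a $  — match g
step 8: stack=$ P J P  input=a $  — error: M[P, a] is empty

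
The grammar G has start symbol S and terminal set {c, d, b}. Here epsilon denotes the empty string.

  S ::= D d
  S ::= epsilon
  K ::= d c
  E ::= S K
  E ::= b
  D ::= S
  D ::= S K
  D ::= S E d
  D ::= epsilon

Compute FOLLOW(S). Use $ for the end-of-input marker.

FIRST(K) = {d}
FIRST(S) = {epsilon, b, d}  (via D d)
FIRST(E) = {b, d}  (via S K)
FIRST(D) = {epsilon, b, d}  (via S, S K, S E d)
FOLLOW(S) includes $ since S is the start symbol.
FOLLOW(E): in D::=S E d, E is followed by d with FIRST {d}. Thus FOLLOW(E) = {d}.
FOLLOW(D): in S::=D d, D is followed by d with FIRST {d}. Thus FOLLOW(D) = {d}.
FOLLOW(S): in E::=S K, S is followed by K with FIRST {d}; in D::=S, the suffix after S is empty, so FOLLOW(S) ⊇ FOLLOW(D) = {d}; in D::=S K, S is followed by K with FIRST {d}; in D::=S E d, S is followed by E d with FIRST {b, d}. Thus FOLLOW(S) = {$, b, d}.
FOLLOW(K): in E::=S K, the suffix after K is empty, so FOLLOW(K) ⊇ FOLLOW(E) = {d}; in D::=S K, the suffix after K is empty, so FOLLOW(K) ⊇ FOLLOW(D) = {d}. Thus FOLLOW(K) = {d}.

{$, b, d}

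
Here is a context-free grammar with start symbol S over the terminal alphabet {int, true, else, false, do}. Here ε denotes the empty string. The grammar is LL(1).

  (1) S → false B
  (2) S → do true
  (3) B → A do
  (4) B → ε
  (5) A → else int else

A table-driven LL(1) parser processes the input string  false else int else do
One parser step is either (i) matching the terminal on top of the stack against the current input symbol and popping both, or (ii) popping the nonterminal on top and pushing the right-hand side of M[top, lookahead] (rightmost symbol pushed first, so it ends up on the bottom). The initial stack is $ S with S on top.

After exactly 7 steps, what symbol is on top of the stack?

     Stack               Input                     Action
  1  $ S                 false else int else do $  expand S → false B
  2  $ B false           false else int else do $  match false
  3  $ B                 else int else do $        expand B → A do
  4  $ do A              else int else do $        expand A → else int else
  5  $ do else int else  else int else do $        match else
  6  $ do else int       int else do $             match int
  7  $ do else           else do $                 match else
Stack after step 7: $ do (top = do).

do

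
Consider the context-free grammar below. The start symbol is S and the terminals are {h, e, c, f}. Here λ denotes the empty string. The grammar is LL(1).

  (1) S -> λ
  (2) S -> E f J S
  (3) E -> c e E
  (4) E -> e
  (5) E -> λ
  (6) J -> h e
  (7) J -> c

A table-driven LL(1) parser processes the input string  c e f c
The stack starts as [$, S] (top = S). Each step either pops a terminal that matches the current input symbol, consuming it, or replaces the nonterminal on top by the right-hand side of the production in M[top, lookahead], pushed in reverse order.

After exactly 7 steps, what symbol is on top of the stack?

c

     Stack          Input      Action
  1  $ S            c e f c $  expand S -> E f J S
  2  $ S J f E      c e f c $  expand E -> c e E
  3  $ S J f E e c  c e f c $  match c
  4  $ S J f E e    e f c $    match e
  5  $ S J f E      f c $      expand E -> λ
  6  $ S J f        f c $      match f
  7  $ S J          c $        expand J -> c
Stack after step 7: $ S c (top = c).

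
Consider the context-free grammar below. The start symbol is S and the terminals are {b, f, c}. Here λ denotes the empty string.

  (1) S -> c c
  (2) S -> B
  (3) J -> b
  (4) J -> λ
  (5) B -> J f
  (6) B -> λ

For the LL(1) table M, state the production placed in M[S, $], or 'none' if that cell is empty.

FIRST(J) = {λ, b}
FIRST(B) = {λ, b, f}  (via J f)
FIRST(S) = {λ, b, c, f}  (via B)
FOLLOW(S) includes $ since S is the start symbol.
FOLLOW(S): S appears on no right-hand side. Thus FOLLOW(S) = {$}.
For S -> c c: FIRST(c c) = {c}, so it goes in M[S, t] for t ∈ {c}.
For S -> B: FIRST(B) = {λ, b, f}, so it goes in M[S, t] for t ∈ {b, f}; since λ ∈ FIRST, also for every t ∈ FOLLOW(S) = {$}.

S -> B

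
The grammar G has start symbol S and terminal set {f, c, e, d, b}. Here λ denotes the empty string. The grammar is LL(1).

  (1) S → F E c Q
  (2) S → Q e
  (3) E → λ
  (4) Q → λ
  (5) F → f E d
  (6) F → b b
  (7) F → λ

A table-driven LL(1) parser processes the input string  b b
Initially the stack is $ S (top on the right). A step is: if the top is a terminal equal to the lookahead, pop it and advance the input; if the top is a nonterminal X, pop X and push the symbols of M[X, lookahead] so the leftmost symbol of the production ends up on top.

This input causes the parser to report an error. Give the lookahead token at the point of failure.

$

step 1: stack=$ S  input=b b $  — expand S → F E c Q
step 2: stack=$ Q c E F  input=b b $  — expand F → b b
step 3: stack=$ Q c E b b  input=b b $  — match b
step 4: stack=$ Q c E b  input=b $  — match b
step 5: stack=$ Q c E  input=$  — error: M[E, $] is empty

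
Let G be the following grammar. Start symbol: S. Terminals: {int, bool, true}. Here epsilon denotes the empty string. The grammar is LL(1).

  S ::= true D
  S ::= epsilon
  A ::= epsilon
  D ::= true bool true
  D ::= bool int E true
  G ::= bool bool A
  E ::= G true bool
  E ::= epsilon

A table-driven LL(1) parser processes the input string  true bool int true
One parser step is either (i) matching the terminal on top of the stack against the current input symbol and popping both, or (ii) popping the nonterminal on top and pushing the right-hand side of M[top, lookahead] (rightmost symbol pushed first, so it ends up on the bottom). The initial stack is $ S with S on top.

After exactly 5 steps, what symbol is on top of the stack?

step 1: stack=$ S  input=true bool int true $  — expand S ::= true D
step 2: stack=$ D true  input=true bool int true $  — match true
step 3: stack=$ D  input=bool int true $  — expand D ::= bool int E true
step 4: stack=$ true E int bool  input=bool int true $  — match bool
step 5: stack=$ true E int  input=int true $  — match int
Stack after step 5: $ true E (top = E).

E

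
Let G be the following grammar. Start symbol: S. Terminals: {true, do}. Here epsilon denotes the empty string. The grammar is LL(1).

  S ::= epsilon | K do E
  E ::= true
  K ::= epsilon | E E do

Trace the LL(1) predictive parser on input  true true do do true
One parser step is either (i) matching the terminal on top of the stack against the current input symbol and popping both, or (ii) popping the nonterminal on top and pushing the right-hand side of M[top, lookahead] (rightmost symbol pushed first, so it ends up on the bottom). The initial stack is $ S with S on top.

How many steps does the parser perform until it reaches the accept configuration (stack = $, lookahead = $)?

      Stack             Input                   Action
   1  $ S               true true do do true $  expand S ::= K do E
   2  $ E do K          true true do do true $  expand K ::= E E do
   3  $ E do do E E     true true do do true $  expand E ::= true
   4  $ E do do E true  true true do do true $  match true
   5  $ E do do E       true do do true $       expand E ::= true
   6  $ E do do true    true do do true $       match true
   7  $ E do do         do do true $            match do
   8  $ E do            do true $               match do
   9  $ E               true $                  expand E ::= true
  10  $ true            true $                  match true
Accept reached after 10 steps.

10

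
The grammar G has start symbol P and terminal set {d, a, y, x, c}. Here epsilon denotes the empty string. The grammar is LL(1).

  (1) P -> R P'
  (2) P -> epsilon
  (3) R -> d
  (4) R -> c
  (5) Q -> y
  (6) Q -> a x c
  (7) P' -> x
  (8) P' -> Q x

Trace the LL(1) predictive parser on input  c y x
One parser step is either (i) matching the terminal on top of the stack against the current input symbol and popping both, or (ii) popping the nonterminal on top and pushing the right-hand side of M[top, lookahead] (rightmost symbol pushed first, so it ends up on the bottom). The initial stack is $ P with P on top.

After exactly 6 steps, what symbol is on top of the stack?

x

     Stack   Input    Action
  1  $ P     c y x $  expand P -> R P'
  2  $ P' R  c y x $  expand R -> c
  3  $ P' c  c y x $  match c
  4  $ P'    y x $    expand P' -> Q x
  5  $ x Q   y x $    expand Q -> y
  6  $ x y   y x $    match y
Stack after step 6: $ x (top = x).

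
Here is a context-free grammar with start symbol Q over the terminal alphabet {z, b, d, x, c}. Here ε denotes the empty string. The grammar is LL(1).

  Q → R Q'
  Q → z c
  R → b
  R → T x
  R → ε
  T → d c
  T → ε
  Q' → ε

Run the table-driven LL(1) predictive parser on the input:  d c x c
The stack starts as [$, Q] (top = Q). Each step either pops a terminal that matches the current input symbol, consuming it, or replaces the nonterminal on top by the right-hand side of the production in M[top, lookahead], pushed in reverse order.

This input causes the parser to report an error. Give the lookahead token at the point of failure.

c

step 1: stack=$ Q  input=d c x c $  — expand Q → R Q'
step 2: stack=$ Q' R  input=d c x c $  — expand R → T x
step 3: stack=$ Q' x T  input=d c x c $  — expand T → d c
step 4: stack=$ Q' x c d  input=d c x c $  — match d
step 5: stack=$ Q' x c  input=c x c $  — match c
step 6: stack=$ Q' x  input=x c $  — match x
step 7: stack=$ Q'  input=c $  — error: M[Q', c] is empty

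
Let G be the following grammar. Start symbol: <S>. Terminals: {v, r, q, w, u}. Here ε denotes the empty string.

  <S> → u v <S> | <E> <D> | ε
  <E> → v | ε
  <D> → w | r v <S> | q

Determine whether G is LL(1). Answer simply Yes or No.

Yes

FIRST(<S>) = {ε, q, r, u, v, w}
FIRST(<E>) = {ε, v}
FIRST(<D>) = {q, r, w}
FOLLOW(<S>) = {$}
FOLLOW(<E>) = {q, r, w}
FOLLOW(<D>) = {$}
Each cell of M receives at most one production.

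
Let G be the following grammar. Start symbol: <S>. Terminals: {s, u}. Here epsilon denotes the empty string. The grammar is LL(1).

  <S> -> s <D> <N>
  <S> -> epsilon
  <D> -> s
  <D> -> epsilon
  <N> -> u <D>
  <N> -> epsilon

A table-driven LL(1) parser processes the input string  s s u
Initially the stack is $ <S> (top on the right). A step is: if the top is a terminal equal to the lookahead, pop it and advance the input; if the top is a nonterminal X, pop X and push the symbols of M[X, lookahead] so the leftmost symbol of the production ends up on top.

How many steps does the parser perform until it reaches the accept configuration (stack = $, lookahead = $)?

     Stack        Input    Action
  1  $ <S>        s s u $  expand <S> -> s <D> <N>
  2  $ <N> <D> s  s s u $  match s
  3  $ <N> <D>    s u $    expand <D> -> s
  4  $ <N> s      s u $    match s
  5  $ <N>        u $      expand <N> -> u <D>
  6  $ <D> u      u $      match u
  7  $ <D>        $        expand <D> -> epsilon
Accept reached after 7 steps.

7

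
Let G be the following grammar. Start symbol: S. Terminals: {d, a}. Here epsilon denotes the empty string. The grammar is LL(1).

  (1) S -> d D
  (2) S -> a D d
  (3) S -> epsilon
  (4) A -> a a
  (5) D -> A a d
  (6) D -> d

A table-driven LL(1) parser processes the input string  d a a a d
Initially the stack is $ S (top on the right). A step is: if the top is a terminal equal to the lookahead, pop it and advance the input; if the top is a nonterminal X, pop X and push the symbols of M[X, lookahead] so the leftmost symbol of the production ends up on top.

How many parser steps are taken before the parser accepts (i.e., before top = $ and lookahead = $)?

     Stack      Input        Action
  1  $ S        d a a a d $  expand S -> d D
  2  $ D d      d a a a d $  match d
  3  $ D        a a a d $    expand D -> A a d
  4  $ d a A    a a a d $    expand A -> a a
  5  $ d a a a  a a a d $    match a
  6  $ d a a    a a d $      match a
  7  $ d a      a d $        match a
  8  $ d        d $          match d
Accept reached after 8 steps.

8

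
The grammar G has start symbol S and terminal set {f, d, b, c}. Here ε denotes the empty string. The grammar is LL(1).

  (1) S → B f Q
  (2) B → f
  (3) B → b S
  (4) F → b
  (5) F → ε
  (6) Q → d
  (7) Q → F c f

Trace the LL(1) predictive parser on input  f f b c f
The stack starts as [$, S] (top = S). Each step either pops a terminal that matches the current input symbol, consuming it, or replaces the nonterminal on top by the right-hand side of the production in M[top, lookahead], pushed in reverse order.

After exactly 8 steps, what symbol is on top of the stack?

f

     Stack    Input        Action
  1  $ S      f f b c f $  expand S → B f Q
  2  $ Q f B  f f b c f $  expand B → f
  3  $ Q f f  f f b c f $  match f
  4  $ Q f    f b c f $    match f
  5  $ Q      b c f $      expand Q → F c f
  6  $ f c F  b c f $      expand F → b
  7  $ f c b  b c f $      match b
  8  $ f c    c f $        match c
Stack after step 8: $ f (top = f).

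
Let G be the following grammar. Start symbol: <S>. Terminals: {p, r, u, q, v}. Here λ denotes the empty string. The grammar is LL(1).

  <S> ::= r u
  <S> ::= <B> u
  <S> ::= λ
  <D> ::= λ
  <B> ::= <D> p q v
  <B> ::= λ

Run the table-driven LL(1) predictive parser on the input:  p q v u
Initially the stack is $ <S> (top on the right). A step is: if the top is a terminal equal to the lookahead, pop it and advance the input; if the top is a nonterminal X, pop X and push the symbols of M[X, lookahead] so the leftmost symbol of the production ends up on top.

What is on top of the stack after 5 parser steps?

step 1: stack=$ <S>  input=p q v u $  — expand <S> ::= <B> u
step 2: stack=$ u <B>  input=p q v u $  — expand <B> ::= <D> p q v
step 3: stack=$ u v q p <D>  input=p q v u $  — expand <D> ::= λ
step 4: stack=$ u v q p  input=p q v u $  — match p
step 5: stack=$ u v q  input=q v u $  — match q
Stack after step 5: $ u v (top = v).

v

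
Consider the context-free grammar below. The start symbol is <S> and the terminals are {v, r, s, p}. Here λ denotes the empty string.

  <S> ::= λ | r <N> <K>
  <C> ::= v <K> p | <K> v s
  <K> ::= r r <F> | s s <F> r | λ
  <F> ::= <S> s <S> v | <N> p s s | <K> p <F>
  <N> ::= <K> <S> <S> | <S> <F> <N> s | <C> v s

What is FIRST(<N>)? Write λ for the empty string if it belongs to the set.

FIRST(<S>) = {λ, r}
FIRST(<K>) = {λ, r, s}
FIRST(<C>) = {r, s, v}  (via <K> v s)
FIRST(<F>) = {p, r, s, v}  (via <S> s <S> v, <N> p s s, <K> p <F>)
FIRST(<N>) = {λ, p, r, s, v}  (via <K> <S> <S>, <S> <F> <N> s, <C> v s)

{λ, p, r, s, v}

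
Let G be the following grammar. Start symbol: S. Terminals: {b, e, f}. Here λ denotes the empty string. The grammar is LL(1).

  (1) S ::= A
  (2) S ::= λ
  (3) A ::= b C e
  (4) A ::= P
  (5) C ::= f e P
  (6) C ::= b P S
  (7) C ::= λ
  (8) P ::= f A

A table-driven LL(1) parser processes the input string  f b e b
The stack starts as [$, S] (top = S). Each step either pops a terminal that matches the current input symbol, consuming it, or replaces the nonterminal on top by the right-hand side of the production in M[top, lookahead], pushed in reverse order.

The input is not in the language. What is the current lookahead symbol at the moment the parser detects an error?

b

     Stack    Input      Action
  1  $ S      f b e b $  expand S ::= A
  2  $ A      f b e b $  expand A ::= P
  3  $ P      f b e b $  expand P ::= f A
  4  $ A f    f b e b $  match f
  5  $ A      b e b $    expand A ::= b C e
  6  $ e C b  b e b $    match b
  7  $ e C    e b $      expand C ::= λ
  8  $ e      e b $      match e
  9  $        b $        error: stack empty but input remains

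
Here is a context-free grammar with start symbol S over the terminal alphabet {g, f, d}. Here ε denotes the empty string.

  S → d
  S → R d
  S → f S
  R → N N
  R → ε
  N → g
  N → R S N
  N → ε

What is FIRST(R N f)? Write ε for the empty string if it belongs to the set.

FIRST(S): from S→d we get {d}; from S→R d we get {d, f, g}; from S→f S we get {f}. So FIRST(S) = {d, f, g}.
FIRST(R): from R→N N we get {ε, d, f, g}; from R→ε we get {ε}. So FIRST(R) = {ε, d, f, g}.
FIRST(N): from N→g we get {g}; from N→R S N we get {d, f, g}; from N→ε we get {ε}. So FIRST(N) = {ε, d, f, g}.
FIRST(R N f): take FIRST of each symbol in turn, carrying on past any symbol whose FIRST contains ε; result {d, f, g}.

{d, f, g}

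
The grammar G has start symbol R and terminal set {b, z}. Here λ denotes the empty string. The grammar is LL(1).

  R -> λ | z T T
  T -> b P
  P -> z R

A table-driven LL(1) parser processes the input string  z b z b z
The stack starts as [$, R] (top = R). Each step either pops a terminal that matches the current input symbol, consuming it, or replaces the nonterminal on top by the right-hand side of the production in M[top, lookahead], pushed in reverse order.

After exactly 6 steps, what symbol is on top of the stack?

R

step 1: stack=$ R  input=z b z b z $  — expand R -> z T T
step 2: stack=$ T T z  input=z b z b z $  — match z
step 3: stack=$ T T  input=b z b z $  — expand T -> b P
step 4: stack=$ T P b  input=b z b z $  — match b
step 5: stack=$ T P  input=z b z $  — expand P -> z R
step 6: stack=$ T R z  input=z b z $  — match z
Stack after step 6: $ T R (top = R).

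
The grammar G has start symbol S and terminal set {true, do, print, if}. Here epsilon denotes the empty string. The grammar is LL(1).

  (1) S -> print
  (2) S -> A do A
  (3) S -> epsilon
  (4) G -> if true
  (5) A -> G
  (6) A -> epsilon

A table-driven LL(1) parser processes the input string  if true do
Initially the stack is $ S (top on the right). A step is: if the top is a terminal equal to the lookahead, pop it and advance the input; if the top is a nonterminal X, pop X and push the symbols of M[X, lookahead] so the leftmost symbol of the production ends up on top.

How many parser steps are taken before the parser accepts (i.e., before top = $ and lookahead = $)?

7

step 1: stack=$ S  input=if true do $  — expand S -> A do A
step 2: stack=$ A do A  input=if true do $  — expand A -> G
step 3: stack=$ A do G  input=if true do $  — expand G -> if true
step 4: stack=$ A do true if  input=if true do $  — match if
step 5: stack=$ A do true  input=true do $  — match true
step 6: stack=$ A do  input=do $  — match do
step 7: stack=$ A  input=$  — expand A -> epsilon
Accept reached after 7 steps.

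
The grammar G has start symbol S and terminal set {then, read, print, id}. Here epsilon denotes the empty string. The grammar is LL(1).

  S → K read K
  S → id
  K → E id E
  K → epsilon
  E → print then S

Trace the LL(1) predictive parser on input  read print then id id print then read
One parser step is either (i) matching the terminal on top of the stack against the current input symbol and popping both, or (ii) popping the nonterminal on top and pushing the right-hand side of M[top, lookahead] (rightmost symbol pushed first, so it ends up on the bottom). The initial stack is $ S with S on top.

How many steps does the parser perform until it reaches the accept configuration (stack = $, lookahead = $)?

17

step 1: stack=$ S  input=read print then id id print then read $  — expand S → K read K
step 2: stack=$ K read K  input=read print then id id print then read $  — expand K → epsilon
step 3: stack=$ K read  input=read print then id id print then read $  — match read
step 4: stack=$ K  input=print then id id print then read $  — expand K → E id E
step 5: stack=$ E id E  input=print then id id print then read $  — expand E → print then S
step 6: stack=$ E id S then print  input=print then id id print then read $  — match print
step 7: stack=$ E id S then  input=then id id print then read $  — match then
step 8: stack=$ E id S  input=id id print then read $  — expand S → id
step 9: stack=$ E id id  input=id id print then read $  — match id
step 10: stack=$ E id  input=id print then read $  — match id
step 11: stack=$ E  input=print then read $  — expand E → print then S
step 12: stack=$ S then print  input=print then read $  — match print
step 13: stack=$ S then  input=then read $  — match then
step 14: stack=$ S  input=read $  — expand S → K read K
step 15: stack=$ K read K  input=read $  — expand K → epsilon
step 16: stack=$ K read  input=read $  — match read
step 17: stack=$ K  input=$  — expand K → epsilon
Accept reached after 17 steps.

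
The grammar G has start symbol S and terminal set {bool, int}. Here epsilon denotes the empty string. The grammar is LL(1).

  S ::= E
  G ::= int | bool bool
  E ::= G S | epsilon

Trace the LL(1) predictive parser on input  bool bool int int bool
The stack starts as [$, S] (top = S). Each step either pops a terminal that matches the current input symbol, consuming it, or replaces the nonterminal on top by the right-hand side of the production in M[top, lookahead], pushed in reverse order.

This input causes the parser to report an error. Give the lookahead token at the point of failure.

step 1: stack=$ S  input=bool bool int int bool $  — expand S ::= E
step 2: stack=$ E  input=bool bool int int bool $  — expand E ::= G S
step 3: stack=$ S G  input=bool bool int int bool $  — expand G ::= bool bool
step 4: stack=$ S bool bool  input=bool bool int int bool $  — match bool
step 5: stack=$ S bool  input=bool int int bool $  — match bool
step 6: stack=$ S  input=int int bool $  — expand S ::= E
step 7: stack=$ E  input=int int bool $  — expand E ::= G S
step 8: stack=$ S G  input=int int bool $  — expand G ::= int
step 9: stack=$ S int  input=int int bool $  — match int
step 10: stack=$ S  input=int bool $  — expand S ::= E
step 11: stack=$ E  input=int bool $  — expand E ::= G S
step 12: stack=$ S G  input=int bool $  — expand G ::= int
step 13: stack=$ S int  input=int bool $  — match int
step 14: stack=$ S  input=bool $  — expand S ::= E
step 15: stack=$ E  input=bool $  — expand E ::= G S
step 16: stack=$ S G  input=bool $  — expand G ::= bool bool
step 17: stack=$ S bool bool  input=bool $  — match bool
step 18: stack=$ S bool  input=$  — error: top is terminal bool but lookahead is $

$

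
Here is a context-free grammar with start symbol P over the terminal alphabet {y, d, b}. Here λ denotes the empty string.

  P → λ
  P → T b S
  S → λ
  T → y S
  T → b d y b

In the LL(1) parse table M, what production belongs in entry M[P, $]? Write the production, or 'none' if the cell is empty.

P → λ

FIRST(S) = {λ}
FIRST(T) = {b, y}
FIRST(P) = {λ, b, y}  (via T b S)
FOLLOW(P) includes $ since P is the start symbol.
FOLLOW(P): P appears on no right-hand side. Thus FOLLOW(P) = {$}.
For P → λ: FIRST(λ) = {λ}, so it goes in M[P, t] for t ∈ {}; since λ ∈ FIRST, also for every t ∈ FOLLOW(P) = {$}.
For P → T b S: FIRST(T b S) = {b, y}, so it goes in M[P, t] for t ∈ {b, y}.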